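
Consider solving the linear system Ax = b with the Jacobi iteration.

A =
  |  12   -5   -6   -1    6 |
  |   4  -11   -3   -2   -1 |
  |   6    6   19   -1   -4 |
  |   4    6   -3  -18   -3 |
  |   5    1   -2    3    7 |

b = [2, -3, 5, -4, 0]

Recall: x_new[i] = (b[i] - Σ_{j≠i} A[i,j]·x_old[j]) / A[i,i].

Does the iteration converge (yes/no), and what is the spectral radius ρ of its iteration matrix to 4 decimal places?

yes, ρ = 0.8380

Let D = diag(12, -11, 19, -18, 7); L, U the strict triangles.
Jacobi: T = -D⁻¹(L+U), T[1,4] = -(-1)/(-11) = -0.0909; T[1,1] = 0.
  T[0,:] = [+0.0000 +0.4167 +0.5000 +0.0833 -0.5000]
  T[1,:] = [+0.3636 +0.0000 -0.2727 -0.1818 -0.0909]
  T[2,:] = [-0.3158 -0.3158 +0.0000 +0.0526 +0.2105]
  T[3,:] = [+0.2222 +0.3333 -0.1667 +0.0000 -0.1667]
  T[4,:] = [-0.7143 -0.1429 +0.2857 -0.4286 +0.0000]
|roots of det(T-λI)|: 0.8380, 0.6892, 0.2636, 0.2636, 0.1512.
ρ = 0.8380; 0.8380 < 1 ⇒ converges.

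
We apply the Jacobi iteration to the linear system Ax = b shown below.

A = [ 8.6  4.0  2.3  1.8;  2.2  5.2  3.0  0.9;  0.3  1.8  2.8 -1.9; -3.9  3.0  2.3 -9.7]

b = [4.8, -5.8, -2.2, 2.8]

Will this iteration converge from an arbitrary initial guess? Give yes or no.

Split A = D + L + U, D = diag(8.6, 5.2, 2.8, -9.7).
T_J = -D⁻¹(L+U): T[1,0] = -(2.2)/(5.2) = -0.4231; T[1,1] = 0.
  T[0,:] = [+0.0000 -0.4651 -0.2674 -0.2093]
  T[1,:] = [-0.4231 +0.0000 -0.5769 -0.1731]
  T[2,:] = [-0.1071 -0.6429 +0.0000 +0.6786]
  T[3,:] = [-0.4021 +0.3093 +0.2371 +0.0000]
|eigenvalues of T|: 0.8801, 0.6310, 0.6310, 0.3378.
ρ = 0.8801; 0.8801 < 1 ⇒ converges.

yes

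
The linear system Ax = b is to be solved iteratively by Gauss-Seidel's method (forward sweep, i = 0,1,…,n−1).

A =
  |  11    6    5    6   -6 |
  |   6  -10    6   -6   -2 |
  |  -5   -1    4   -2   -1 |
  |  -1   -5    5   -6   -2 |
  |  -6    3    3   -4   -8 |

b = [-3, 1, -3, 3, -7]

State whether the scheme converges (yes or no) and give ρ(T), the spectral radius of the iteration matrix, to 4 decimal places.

no, ρ = 1.1968

Split A = D + L + U, D = diag(11, -10, 4, -6, -8).
GS T = -(D+L)⁻¹U: row 0 first, T[0,3] = -(6)/(11) = -0.5455; later rows by forward substitution.
  T[0,:] = [+0.0000  -0.5455  -0.4545  -0.5455  +0.5455]
  T[1,:] = [+0.0000  -0.3273  +0.3273  -0.9273  +0.1273]
  T[2,:] = [+0.0000  -0.7636  -0.4864  -0.4136  +0.9636]
  T[3,:] = [+0.0000  -0.2727  -0.6023  +0.5189  +0.2727]
  T[4,:] = [+0.0000  +0.1364  +0.5824  -0.3532  -0.1364]
eigenvalue magnitudes: 1.1968, 0.7601, 0.2149, 0.2092, 0.0000.
spectral radius ρ = 1.1968; 1.1968 > 1 ⇒ diverges.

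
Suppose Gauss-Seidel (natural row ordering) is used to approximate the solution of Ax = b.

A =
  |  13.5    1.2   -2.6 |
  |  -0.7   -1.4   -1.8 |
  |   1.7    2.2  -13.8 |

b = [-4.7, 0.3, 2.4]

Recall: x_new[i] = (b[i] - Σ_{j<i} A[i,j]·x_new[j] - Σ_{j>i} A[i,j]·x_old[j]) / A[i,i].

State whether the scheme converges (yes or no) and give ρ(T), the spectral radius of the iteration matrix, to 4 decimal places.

Write A = D+L+U with D = diag(13.5, -1.4, -13.8).
Gauss-Seidel: T = -(D+L)⁻¹U, row 0 first, T[0,2] = -(-2.6)/(13.5) = +0.1926; later rows by forward substitution.
  T[0,:] = [+0.0000 -0.0889 +0.1926]
  T[1,:] = [+0.0000 +0.0444 -1.3820]
  T[2,:] = [+0.0000 -0.0039 -0.1966]
|roots of det(T-λI)|: 0.2170, 0.0649, 0.0000.
ρ = 0.2170; 0.2170 < 1, so it converges for any x₀.

yes, ρ = 0.2170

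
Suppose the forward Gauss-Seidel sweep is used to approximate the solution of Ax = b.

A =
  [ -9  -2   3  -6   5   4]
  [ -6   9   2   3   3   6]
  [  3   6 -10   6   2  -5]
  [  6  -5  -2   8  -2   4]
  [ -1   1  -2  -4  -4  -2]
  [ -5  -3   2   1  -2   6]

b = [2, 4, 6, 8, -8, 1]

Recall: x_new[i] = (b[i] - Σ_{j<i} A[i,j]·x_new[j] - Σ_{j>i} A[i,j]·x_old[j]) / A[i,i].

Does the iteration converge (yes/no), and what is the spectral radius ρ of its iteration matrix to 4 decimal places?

no, ρ = 1.5457

Write A = D+L+U with D = diag(-9, 9, -10, 8, -4, 6).
T_GS = -(D+L)⁻¹U: row 0 first, T[0,1] = -(-2)/(-9) = -0.2222; later rows by forward substitution.
  T[0,:] = [+0.0000, -0.2222, +0.3333, -0.6667, +0.5556, +0.4444]
  T[1,:] = [+0.0000, -0.1481, +0.0000, -0.7778, +0.0370, -0.3704]
  T[2,:] = [+0.0000, -0.1556, +0.1000, -0.0667, +0.3889, -0.5889]
  T[3,:] = [+0.0000, +0.0352, -0.2250, -0.0028, -0.0463, -1.2120]
  T[4,:] = [+0.0000, +0.0611, +0.0917, +0.0083, -0.2778, +0.8028]
  T[5,:] = [+0.0000, -0.1929, +0.3125, -0.9190, +0.2670, +0.8511]
eigenvalue magnitudes: 1.5457, 0.9233, 0.2033, 0.1669, 0.0637, 0.0000.
ρ = 1.5457; 1.5457 > 1, so it fails to converge.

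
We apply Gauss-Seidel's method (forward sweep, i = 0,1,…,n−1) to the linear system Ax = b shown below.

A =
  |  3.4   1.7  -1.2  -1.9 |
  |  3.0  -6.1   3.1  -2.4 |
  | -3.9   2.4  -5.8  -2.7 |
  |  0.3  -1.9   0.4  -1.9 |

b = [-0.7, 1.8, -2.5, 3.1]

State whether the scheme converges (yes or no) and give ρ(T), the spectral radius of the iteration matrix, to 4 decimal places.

yes, ρ = 0.9191

Let D = diag(3.4, -6.1, -5.8, -1.9); L, U the strict triangles.
GS T = -(D+L)⁻¹U: row 0 first, T[0,2] = -(-1.2)/(3.4) = +0.3529; later rows by forward substitution.
  T[0,:] = [+0.0000, -0.5000, +0.3529, +0.5588]
  T[1,:] = [+0.0000, -0.2459, +0.6818, -0.1186]
  T[2,:] = [+0.0000, +0.2345, +0.0448, -0.8904]
  T[3,:] = [+0.0000, +0.2163, -0.6166, +0.0194]
eigenvalue magnitudes: 0.9191, 0.7640, 0.0266, 0.0000.
ρ(T) = max|λ| = 0.9191; 0.9191 < 1: convergent.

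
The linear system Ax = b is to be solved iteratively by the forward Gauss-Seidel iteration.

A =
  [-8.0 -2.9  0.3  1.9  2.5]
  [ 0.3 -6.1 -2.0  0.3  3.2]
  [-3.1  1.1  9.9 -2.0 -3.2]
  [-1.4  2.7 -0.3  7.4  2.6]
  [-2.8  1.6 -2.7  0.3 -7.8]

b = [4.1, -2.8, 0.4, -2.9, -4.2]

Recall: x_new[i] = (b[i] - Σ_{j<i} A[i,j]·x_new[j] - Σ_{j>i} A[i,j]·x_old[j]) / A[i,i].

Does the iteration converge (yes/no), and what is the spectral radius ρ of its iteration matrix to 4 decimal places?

Split A = D + L + U, D = diag(-8, -6.1, 9.9, 7.4, -7.8).
T_GS = -(D+L)⁻¹U: row 0 first, T[0,3] = -(1.9)/(-8) = +0.2375; later rows by forward substitution.
  T[0,:] = [+0.0000  -0.3625  +0.0375  +0.2375  +0.3125]
  T[1,:] = [+0.0000  -0.0178  -0.3260  +0.0609  +0.5400]
  T[2,:] = [+0.0000  -0.1115  +0.0480  +0.2696  +0.3611]
  T[3,:] = [+0.0000  -0.0666  +0.1280  +0.0337  -0.4746]
  T[4,:] = [+0.0000  +0.1625  -0.0920  -0.1648  -0.1447]
|roots of det(T-λI)|: 0.5173, 0.4283, 0.1169, 0.1169, 0.0000.
spectral radius ρ = 0.5173; 0.5173 < 1 ⇒ converges.

yes, ρ = 0.5173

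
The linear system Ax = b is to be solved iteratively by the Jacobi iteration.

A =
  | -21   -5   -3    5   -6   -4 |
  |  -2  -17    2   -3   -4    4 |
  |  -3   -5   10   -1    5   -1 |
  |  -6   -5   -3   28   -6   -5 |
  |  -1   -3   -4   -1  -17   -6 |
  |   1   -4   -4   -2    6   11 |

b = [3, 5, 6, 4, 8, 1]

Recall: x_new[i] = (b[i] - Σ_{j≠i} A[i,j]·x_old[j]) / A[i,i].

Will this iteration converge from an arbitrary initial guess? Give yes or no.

Diagonal D = diag(-21, -17, 10, 28, -17, 11); L, U strict lower/upper.
Jacobi T = -D⁻¹(L+U): T[4,2] = -(-4)/(-17) = -0.2353; T[4,4] = 0.
  T[0,:] = [+0.0000, -0.2381, -0.1429, +0.2381, -0.2857, -0.1905]
  T[1,:] = [-0.1176, +0.0000, +0.1176, -0.1765, -0.2353, +0.2353]
  T[2,:] = [+0.3000, +0.5000, +0.0000, +0.1000, -0.5000, +0.1000]
  T[3,:] = [+0.2143, +0.1786, +0.1071, +0.0000, +0.2143, +0.1786]
  T[4,:] = [-0.0588, -0.1765, -0.2353, -0.0588, +0.0000, -0.3529]
  T[5,:] = [-0.0909, +0.3636, +0.3636, +0.1818, -0.5455, +0.0000]
moduli |λ_i(T)| = 0.8963, 0.5866, 0.3225, 0.3225, 0.2437, 0.1157.
ρ(T) = max|λ| = 0.8963; 0.8963 < 1: convergent.

yes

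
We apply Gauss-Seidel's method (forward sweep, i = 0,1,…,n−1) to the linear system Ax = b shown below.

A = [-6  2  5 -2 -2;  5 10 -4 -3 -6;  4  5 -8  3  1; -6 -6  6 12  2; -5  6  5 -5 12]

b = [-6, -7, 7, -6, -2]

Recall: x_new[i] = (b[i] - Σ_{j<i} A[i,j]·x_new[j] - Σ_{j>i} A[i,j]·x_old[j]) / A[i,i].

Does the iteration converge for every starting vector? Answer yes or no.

Diagonal D = diag(-6, 10, -8, 12, 12); L, U strict lower/upper.
T_GS = -(D+L)⁻¹U: row 0 first, T[0,1] = -(2)/(-6) = +0.3333; later rows by forward substitution.
  T[0,:] = [+0.0000 +0.3333 +0.8333 -0.3333 -0.3333]
  T[1,:] = [+0.0000 -0.1667 -0.0167 +0.4667 +0.7667]
  T[2,:] = [+0.0000 +0.0625 +0.4062 +0.5000 +0.4375]
  T[3,:] = [+0.0000 +0.0521 +0.2052 -0.1833 -0.1687]
  T[4,:] = [+0.0000 +0.2179 +0.2718 -0.6569 -0.7748]
moduli |λ_i(T)| = 1.2224, 0.5994, 0.1316, 0.0360, 0.0000.
ρ = 1.2224; 1.2224 > 1 ⇒ diverges.

no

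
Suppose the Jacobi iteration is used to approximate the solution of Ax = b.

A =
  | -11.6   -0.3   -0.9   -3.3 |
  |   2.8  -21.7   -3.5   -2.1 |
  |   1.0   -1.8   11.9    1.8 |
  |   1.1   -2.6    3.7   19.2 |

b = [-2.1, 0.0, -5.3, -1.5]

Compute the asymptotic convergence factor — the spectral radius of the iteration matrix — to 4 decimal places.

0.2431

Split A = D + L + U, D = diag(-11.6, -21.7, 11.9, 19.2).
Jacobi: T = -D⁻¹(L+U), T[1,0] = -(2.8)/(-21.7) = +0.1290; T[1,1] = 0.
  T[0,:] = [+0.0000  -0.0259  -0.0776  -0.2845]
  T[1,:] = [+0.1290  +0.0000  -0.1613  -0.0968]
  T[2,:] = [-0.0840  +0.1513  +0.0000  -0.1513]
  T[3,:] = [-0.0573  +0.1354  -0.1927  +0.0000]
|λ(T)| sorted: 0.2431, 0.1862, 0.1862, 0.1596.
spectral radius ρ = 0.2431; 0.2431 < 1 ⇒ converges.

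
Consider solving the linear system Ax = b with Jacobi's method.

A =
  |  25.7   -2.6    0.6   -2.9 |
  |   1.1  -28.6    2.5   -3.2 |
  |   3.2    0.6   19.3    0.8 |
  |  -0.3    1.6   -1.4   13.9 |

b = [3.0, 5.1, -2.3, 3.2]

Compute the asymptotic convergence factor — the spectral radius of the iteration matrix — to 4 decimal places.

A = D + L + U where D = diag(25.7, -28.6, 19.3, 13.9).
T_J = -D⁻¹(L+U): T[2,3] = -(0.8)/(19.3) = -0.0415; T[2,2] = 0.
  T[0,:] = [+0.0000 +0.1012 -0.0233 +0.1128]
  T[1,:] = [+0.0385 +0.0000 +0.0874 -0.1119]
  T[2,:] = [-0.1658 -0.0311 +0.0000 -0.0415]
  T[3,:] = [+0.0216 -0.1151 +0.1007 +0.0000]
moduli |λ_i(T)| = 0.2011, 0.1196, 0.1196, 0.1122.
ρ = 0.2011; 0.2011 < 1 ⇒ converges.

0.2011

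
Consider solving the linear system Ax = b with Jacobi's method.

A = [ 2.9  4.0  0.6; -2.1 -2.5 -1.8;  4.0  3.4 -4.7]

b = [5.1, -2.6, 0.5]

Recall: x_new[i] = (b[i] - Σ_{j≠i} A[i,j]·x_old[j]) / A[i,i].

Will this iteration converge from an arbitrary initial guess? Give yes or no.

no

Write A = D+L+U with D = diag(2.9, -2.5, -4.7).
T_J = -D⁻¹(L+U): T[1,0] = -(-2.1)/(-2.5) = -0.8400; T[1,1] = 0.
  T[0,:] = [+0.0000  -1.3793  -0.2069]
  T[1,:] = [-0.8400  +0.0000  -0.7200]
  T[2,:] = [+0.8511  +0.7234  +0.0000]
|eigenvalues of T|: 1.1445, 0.9210, 0.9210.
ρ = 1.1445; 1.1445 > 1: divergent.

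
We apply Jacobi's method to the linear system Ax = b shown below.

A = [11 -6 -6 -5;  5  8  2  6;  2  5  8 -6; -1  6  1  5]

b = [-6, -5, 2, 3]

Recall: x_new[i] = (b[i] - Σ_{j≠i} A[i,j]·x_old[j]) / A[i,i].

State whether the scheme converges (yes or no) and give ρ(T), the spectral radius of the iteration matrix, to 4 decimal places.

A = D + L + U where D = diag(11, 8, 8, 5).
Jacobi T = -D⁻¹(L+U): T[3,2] = -(1)/(5) = -0.2000; T[3,3] = 0.
  T[0,:] = [+0.0000  +0.5455  +0.5455  +0.4545]
  T[1,:] = [-0.6250  +0.0000  -0.2500  -0.7500]
  T[2,:] = [-0.2500  -0.6250  +0.0000  +0.7500]
  T[3,:] = [+0.2000  -1.2000  -0.2000  +0.0000]
|eigenvalues of T|: 1.1724, 0.7198, 0.7198, 0.5018.
ρ(T) = max|λ| = 1.1724; 1.1724 > 1 ⇒ diverges.

no, ρ = 1.1724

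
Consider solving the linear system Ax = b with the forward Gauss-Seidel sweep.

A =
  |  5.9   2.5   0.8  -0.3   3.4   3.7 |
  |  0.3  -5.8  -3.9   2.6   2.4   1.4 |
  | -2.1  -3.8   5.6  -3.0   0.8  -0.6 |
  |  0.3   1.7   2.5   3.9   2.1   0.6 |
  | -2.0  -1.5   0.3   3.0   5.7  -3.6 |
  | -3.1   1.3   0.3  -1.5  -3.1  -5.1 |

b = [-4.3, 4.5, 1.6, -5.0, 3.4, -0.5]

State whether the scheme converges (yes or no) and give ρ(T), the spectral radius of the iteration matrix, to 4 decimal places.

no, ρ = 1.2500

A = D + L + U where D = diag(5.9, -5.8, 5.6, 3.9, 5.7, -5.1).
GS T = -(D+L)⁻¹U: row 0 first, T[0,5] = -(3.7)/(5.9) = -0.6271; later rows by forward substitution.
  T[0,:] = [+0.0000, -0.4237, -0.1356, +0.0508, -0.5763, -0.6271]
  T[1,:] = [+0.0000, -0.0219, -0.6794, +0.4509, +0.3840, +0.2089]
  T[2,:] = [+0.0000, -0.1738, -0.5119, +0.8608, -0.0984, +0.0138]
  T[3,:] = [+0.0000, +0.1535, +0.6347, -0.7522, -0.5984, -0.2055]
  T[4,:] = [+0.0000, -0.2261, -0.5335, +0.4871, +0.2190, +0.5740]
  T[5,:] = [+0.0000, +0.3340, +0.0167, +0.0598, +0.4853, +0.1468]
|λ(T)| sorted: 1.2500, 0.7444, 0.5932, 0.2391, 0.2391, 0.0000.
ρ(T) = max|λ| = 1.2500; 1.2500 > 1: divergent.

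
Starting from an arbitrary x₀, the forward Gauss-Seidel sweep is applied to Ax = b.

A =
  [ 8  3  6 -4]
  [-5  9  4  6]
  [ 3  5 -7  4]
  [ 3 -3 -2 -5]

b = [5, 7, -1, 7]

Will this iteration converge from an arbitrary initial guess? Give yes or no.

Let D = diag(8, 9, -7, -5); L, U the strict triangles.
GS T = -(D+L)⁻¹U: row 0 first, T[0,1] = -(3)/(8) = -0.3750; later rows by forward substitution.
  T[0,:] = [+0.0000 -0.3750 -0.7500 +0.5000]
  T[1,:] = [+0.0000 -0.2083 -0.8611 -0.3889]
  T[2,:] = [+0.0000 -0.3095 -0.9365 +0.5079]
  T[3,:] = [+0.0000 +0.0238 +0.4413 +0.3302]
moduli |λ_i(T)| = 1.2939, 0.5583, 0.0791, 0.0000.
spectral radius ρ = 1.2939; 1.2939 > 1: divergent.

no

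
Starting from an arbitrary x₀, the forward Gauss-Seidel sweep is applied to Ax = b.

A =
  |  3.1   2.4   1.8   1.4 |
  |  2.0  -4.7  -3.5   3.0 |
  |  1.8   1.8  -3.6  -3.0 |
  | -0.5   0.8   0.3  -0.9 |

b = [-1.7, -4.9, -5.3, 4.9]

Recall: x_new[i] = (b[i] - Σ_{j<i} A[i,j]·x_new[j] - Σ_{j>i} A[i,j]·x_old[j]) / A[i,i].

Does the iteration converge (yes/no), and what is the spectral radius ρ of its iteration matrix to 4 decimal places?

no, ρ = 1.5267

Split A = D + L + U, D = diag(3.1, -4.7, -3.6, -0.9).
GS T = -(D+L)⁻¹U: row 0 first, T[0,1] = -(2.4)/(3.1) = -0.7742; later rows by forward substitution.
  T[0,:] = [+0.0000, -0.7742, -0.5806, -0.4516]
  T[1,:] = [+0.0000, -0.3294, -0.9918, +0.4461]
  T[2,:] = [+0.0000, -0.5518, -0.7862, -0.8361]
  T[3,:] = [+0.0000, -0.0467, -0.8211, +0.3688]
moduli |λ_i(T)| = 1.5267, 0.9616, 0.1818, 0.0000.
ρ = 1.5267; 1.5267 > 1 ⇒ diverges.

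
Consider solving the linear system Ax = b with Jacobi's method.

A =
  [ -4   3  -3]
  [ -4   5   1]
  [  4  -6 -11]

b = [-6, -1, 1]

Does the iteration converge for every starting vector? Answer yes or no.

yes

Split A = D + L + U, D = diag(-4, 5, -11).
Jacobi: T = -D⁻¹(L+U), T[0,1] = -(3)/(-4) = +0.7500; T[0,0] = 0.
  T[0,:] = [+0.0000  +0.7500  -0.7500]
  T[1,:] = [+0.8000  +0.0000  -0.2000]
  T[2,:] = [+0.3636  -0.5455  +0.0000]
eigenvalue magnitudes: 0.8666, 0.5610, 0.5610.
ρ = 0.8666; 0.8666 < 1: convergent.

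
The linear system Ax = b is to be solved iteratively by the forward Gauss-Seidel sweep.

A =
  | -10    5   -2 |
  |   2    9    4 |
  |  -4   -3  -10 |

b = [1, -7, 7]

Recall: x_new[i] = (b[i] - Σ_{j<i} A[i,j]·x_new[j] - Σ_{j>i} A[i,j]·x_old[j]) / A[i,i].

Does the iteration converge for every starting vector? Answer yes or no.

yes

Write A = D+L+U with D = diag(-10, 9, -10).
GS T = -(D+L)⁻¹U: row 0 first, T[0,1] = -(5)/(-10) = +0.5000; later rows by forward substitution.
  T[0,:] = [+0.0000 +0.5000 -0.2000]
  T[1,:] = [+0.0000 -0.1111 -0.4000]
  T[2,:] = [+0.0000 -0.1667 +0.2000]
eigenvalue magnitudes: 0.3459, 0.2570, 0.0000.
ρ(T) = max|λ| = 0.3459; 0.3459 < 1: convergent.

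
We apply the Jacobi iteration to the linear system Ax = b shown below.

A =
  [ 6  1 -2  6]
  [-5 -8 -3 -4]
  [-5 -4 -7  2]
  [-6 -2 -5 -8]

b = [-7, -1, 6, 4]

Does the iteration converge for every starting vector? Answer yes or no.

A = D + L + U where D = diag(6, -8, -7, -8).
Jacobi T = -D⁻¹(L+U): T[1,2] = -(-3)/(-8) = -0.3750; T[1,1] = 0.
  T[0,:] = [+0.0000  -0.1667  +0.3333  -1.0000]
  T[1,:] = [-0.6250  +0.0000  -0.3750  -0.5000]
  T[2,:] = [-0.7143  -0.5714  +0.0000  +0.2857]
  T[3,:] = [-0.7500  -0.2500  -0.6250  +0.0000]
eigenvalue magnitudes: 1.2368, 0.7262, 0.7262, 0.2225.
ρ = 1.2368; 1.2368 > 1 ⇒ diverges.

no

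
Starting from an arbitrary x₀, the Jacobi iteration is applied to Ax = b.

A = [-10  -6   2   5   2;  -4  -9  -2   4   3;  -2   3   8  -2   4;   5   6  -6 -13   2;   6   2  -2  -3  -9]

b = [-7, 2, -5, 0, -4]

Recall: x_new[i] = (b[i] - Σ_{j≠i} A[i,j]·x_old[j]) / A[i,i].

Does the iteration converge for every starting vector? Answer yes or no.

Write A = D+L+U with D = diag(-10, -9, 8, -13, -9).
T_J = -D⁻¹(L+U): T[1,4] = -(3)/(-9) = +0.3333; T[1,1] = 0.
  T[0,:] = [+0.0000 -0.6000 +0.2000 +0.5000 +0.2000]
  T[1,:] = [-0.4444 +0.0000 -0.2222 +0.4444 +0.3333]
  T[2,:] = [+0.2500 -0.3750 +0.0000 +0.2500 -0.5000]
  T[3,:] = [+0.3846 +0.4615 -0.4615 +0.0000 +0.1538]
  T[4,:] = [+0.6667 +0.2222 -0.2222 -0.3333 +0.0000]
|eigenvalues of T|: 1.1273, 0.5054, 0.5054, 0.3564, 0.2123.
spectral radius ρ = 1.1273; 1.1273 > 1 ⇒ diverges.

no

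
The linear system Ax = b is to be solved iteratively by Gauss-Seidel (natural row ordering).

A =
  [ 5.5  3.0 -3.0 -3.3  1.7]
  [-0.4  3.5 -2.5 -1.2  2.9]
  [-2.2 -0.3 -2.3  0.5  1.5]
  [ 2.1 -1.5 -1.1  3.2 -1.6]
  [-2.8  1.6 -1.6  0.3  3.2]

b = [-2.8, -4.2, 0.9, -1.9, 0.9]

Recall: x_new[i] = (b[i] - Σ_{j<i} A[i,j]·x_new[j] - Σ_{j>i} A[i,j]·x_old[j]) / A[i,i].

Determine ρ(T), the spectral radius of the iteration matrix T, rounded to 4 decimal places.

1.3653

Diagonal D = diag(5.5, 3.5, -2.3, 3.2, 3.2); L, U strict lower/upper.
T_GS = -(D+L)⁻¹U: row 0 first, T[0,3] = -(-3.3)/(5.5) = +0.6000; later rows by forward substitution.
  T[0,:] = [+0.0000, -0.5455, +0.5455, +0.6000, -0.3091]
  T[1,:] = [+0.0000, -0.0623, +0.7766, +0.4114, -0.8639]
  T[2,:] = [+0.0000, +0.5299, -0.6230, -0.4102, +1.0605]
  T[3,:] = [+0.0000, +0.5109, -0.2081, -0.3419, +0.6624]
  T[4,:] = [+0.0000, -0.2291, -0.2031, +0.1462, +0.6296]
|eigenvalues of T|: 1.3653, 0.6629, 0.4057, 0.1009, 0.0000.
spectral radius ρ = 1.3653; 1.3653 > 1 ⇒ diverges.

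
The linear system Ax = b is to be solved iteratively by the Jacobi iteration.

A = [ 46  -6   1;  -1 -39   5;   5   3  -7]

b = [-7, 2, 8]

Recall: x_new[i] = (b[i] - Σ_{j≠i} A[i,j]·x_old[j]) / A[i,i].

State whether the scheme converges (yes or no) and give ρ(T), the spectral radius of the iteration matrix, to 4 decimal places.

yes, ρ = 0.2817

Diagonal D = diag(46, -39, -7); L, U strict lower/upper.
Jacobi T = -D⁻¹(L+U): T[2,1] = -(3)/(-7) = +0.4286; T[2,2] = 0.
  T[0,:] = [+0.0000  +0.1304  -0.0217]
  T[1,:] = [-0.0256  +0.0000  +0.1282]
  T[2,:] = [+0.7143  +0.4286  +0.0000]
|eigenvalues of T|: 0.2817, 0.2080, 0.2080.
spectral radius ρ = 0.2817; 0.2817 < 1, so it converges for any x₀.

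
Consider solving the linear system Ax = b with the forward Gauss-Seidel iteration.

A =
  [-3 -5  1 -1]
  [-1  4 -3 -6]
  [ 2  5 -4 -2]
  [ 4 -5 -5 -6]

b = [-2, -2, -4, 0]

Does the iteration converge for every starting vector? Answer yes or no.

Let D = diag(-3, 4, -4, -6); L, U the strict triangles.
GS T = -(D+L)⁻¹U: row 0 first, T[0,2] = -(1)/(-3) = +0.3333; later rows by forward substitution.
  T[0,:] = [+0.0000 -1.6667 +0.3333 -0.3333]
  T[1,:] = [+0.0000 -0.4167 +0.8333 +1.4167]
  T[2,:] = [+0.0000 -1.3542 +1.2083 +1.1042]
  T[3,:] = [+0.0000 +0.3646 -1.4792 -2.3229]
|roots of det(T-λI)|: 1.3840, 0.6273, 0.4800, 0.0000.
spectral radius ρ = 1.3840; 1.3840 > 1, so it fails to converge.

no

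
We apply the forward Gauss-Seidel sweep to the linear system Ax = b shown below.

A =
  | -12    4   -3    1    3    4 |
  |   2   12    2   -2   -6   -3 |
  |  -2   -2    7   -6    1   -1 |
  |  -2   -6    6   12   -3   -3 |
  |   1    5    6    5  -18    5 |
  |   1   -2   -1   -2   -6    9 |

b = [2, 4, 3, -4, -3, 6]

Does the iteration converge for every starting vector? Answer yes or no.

Diagonal D = diag(-12, 12, 7, 12, -18, 9); L, U strict lower/upper.
T_GS = -(D+L)⁻¹U: row 0 first, T[0,2] = -(-3)/(-12) = -0.2500; later rows by forward substitution.
  T[0,:] = [+0.0000, +0.3333, -0.2500, +0.0833, +0.2500, +0.3333]
  T[1,:] = [+0.0000, -0.0556, -0.1250, +0.1528, +0.4583, +0.1944]
  T[2,:] = [+0.0000, +0.0794, -0.1071, +0.9246, +0.0595, +0.2937]
  T[3,:] = [+0.0000, -0.0119, -0.0506, -0.3720, +0.4911, +0.2560]
  T[4,:] = [+0.0000, +0.0262, -0.0984, +0.2519, +0.2975, +0.5193]
  T[5,:] = [+0.0000, -0.0257, -0.0887, +0.2127, +0.3881, +0.4419]
|eigenvalues of T|: 0.8627, 0.5153, 0.1689, 0.0699, 0.0699, 0.0000.
ρ(T) = max|λ| = 0.8627; 0.8627 < 1, so it converges for any x₀.

yes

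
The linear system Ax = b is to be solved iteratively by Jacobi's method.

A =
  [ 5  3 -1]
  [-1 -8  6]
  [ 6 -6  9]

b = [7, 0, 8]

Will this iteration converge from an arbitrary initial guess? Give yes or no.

yes

Let D = diag(5, -8, 9); L, U the strict triangles.
Jacobi: T = -D⁻¹(L+U), T[0,2] = -(-1)/(5) = +0.2000; T[0,0] = 0.
  T[0,:] = [+0.0000 -0.6000 +0.2000]
  T[1,:] = [-0.1250 +0.0000 +0.7500]
  T[2,:] = [-0.6667 +0.6667 +0.0000]
|eigenvalues of T|: 0.8749, 0.5691, 0.5691.
spectral radius ρ = 0.8749; 0.8749 < 1: convergent.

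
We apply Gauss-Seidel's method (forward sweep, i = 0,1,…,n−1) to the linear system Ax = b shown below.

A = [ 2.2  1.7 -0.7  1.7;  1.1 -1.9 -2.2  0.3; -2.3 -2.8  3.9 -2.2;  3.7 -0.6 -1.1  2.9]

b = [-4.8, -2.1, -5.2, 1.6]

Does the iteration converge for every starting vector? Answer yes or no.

Diagonal D = diag(2.2, -1.9, 3.9, 2.9); L, U strict lower/upper.
GS T = -(D+L)⁻¹U: row 0 first, T[0,2] = -(-0.7)/(2.2) = +0.3182; later rows by forward substitution.
  T[0,:] = [+0.0000 -0.7727 +0.3182 -0.7727]
  T[1,:] = [+0.0000 -0.4474 -0.9737 -0.2895]
  T[2,:] = [+0.0000 -0.7769 -0.5114 -0.0994]
  T[3,:] = [+0.0000 +0.5986 -0.8014 +0.8883]
|roots of det(T-λI)|: 1.3618, 0.6876, 0.6876, 0.0000.
spectral radius ρ = 1.3618; 1.3618 > 1: divergent.

no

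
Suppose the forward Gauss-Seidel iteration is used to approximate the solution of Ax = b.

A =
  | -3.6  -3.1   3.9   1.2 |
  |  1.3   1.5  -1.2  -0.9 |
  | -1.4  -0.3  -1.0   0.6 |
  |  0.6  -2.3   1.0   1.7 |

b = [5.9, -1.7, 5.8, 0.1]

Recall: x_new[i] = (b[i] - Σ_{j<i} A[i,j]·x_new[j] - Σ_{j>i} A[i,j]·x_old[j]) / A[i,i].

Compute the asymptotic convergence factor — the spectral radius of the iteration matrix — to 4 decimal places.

1.3883

Diagonal D = diag(-3.6, 1.5, -1, 1.7); L, U strict lower/upper.
GS T = -(D+L)⁻¹U: row 0 first, T[0,1] = -(-3.1)/(-3.6) = -0.8611; later rows by forward substitution.
  T[0,:] = [+0.0000  -0.8611  +1.0833  +0.3333]
  T[1,:] = [+0.0000  +0.7463  -0.1389  +0.3111]
  T[2,:] = [+0.0000  +0.9817  -1.4750  +0.0400]
  T[3,:] = [+0.0000  +0.7362  +0.2974  +0.2797]
|λ(T)| sorted: 1.3883, 1.0404, 0.1010, 0.0000.
ρ = 1.3883; 1.3883 > 1: divergent.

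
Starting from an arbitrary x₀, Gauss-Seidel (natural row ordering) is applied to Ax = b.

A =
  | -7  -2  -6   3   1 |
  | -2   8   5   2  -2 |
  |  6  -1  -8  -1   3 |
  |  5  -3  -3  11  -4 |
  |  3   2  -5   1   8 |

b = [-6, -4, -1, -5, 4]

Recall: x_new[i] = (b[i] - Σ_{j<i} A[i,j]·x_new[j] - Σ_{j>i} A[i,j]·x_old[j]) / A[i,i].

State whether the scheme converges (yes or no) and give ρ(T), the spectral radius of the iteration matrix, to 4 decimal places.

A = D + L + U where D = diag(-7, 8, -8, 11, 8).
T_GS = -(D+L)⁻¹U: row 0 first, T[0,4] = -(1)/(-7) = +0.1429; later rows by forward substitution.
  T[0,:] = [+0.0000  -0.2857  -0.8571  +0.4286  +0.1429]
  T[1,:] = [+0.0000  -0.0714  -0.8393  -0.1429  +0.2857]
  T[2,:] = [+0.0000  -0.2054  -0.5379  +0.2143  +0.4464]
  T[3,:] = [+0.0000  +0.0544  +0.0140  -0.1753  +0.4984]
  T[4,:] = [+0.0000  -0.0101  +0.1933  +0.0308  +0.0917]
|roots of det(T-λI)|: 0.8538, 0.3495, 0.1010, 0.1010, 0.0000.
ρ(T) = max|λ| = 0.8538; 0.8538 < 1 ⇒ converges.

yes, ρ = 0.8538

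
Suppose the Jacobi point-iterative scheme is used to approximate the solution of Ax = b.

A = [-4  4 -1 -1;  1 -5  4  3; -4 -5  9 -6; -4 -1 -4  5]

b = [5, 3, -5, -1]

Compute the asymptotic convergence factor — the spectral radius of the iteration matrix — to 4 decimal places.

Write A = D+L+U with D = diag(-4, -5, 9, 5).
T_J = -D⁻¹(L+U): T[1,0] = -(1)/(-5) = +0.2000; T[1,1] = 0.
  T[0,:] = [+0.0000, +1.0000, -0.2500, -0.2500]
  T[1,:] = [+0.2000, +0.0000, +0.8000, +0.6000]
  T[2,:] = [+0.4444, +0.5556, +0.0000, +0.6667]
  T[3,:] = [+0.8000, +0.2000, +0.8000, +0.0000]
|roots of det(T-λI)|: 1.3921, 0.7892, 0.6895, 0.6895.
ρ(T) = max|λ| = 1.3921; 1.3921 > 1, so it fails to converge.

1.3921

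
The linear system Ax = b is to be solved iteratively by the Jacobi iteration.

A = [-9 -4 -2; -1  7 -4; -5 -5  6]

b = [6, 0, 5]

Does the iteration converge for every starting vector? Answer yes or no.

A = D + L + U where D = diag(-9, 7, 6).
T_J = -D⁻¹(L+U): T[2,0] = -(-5)/(6) = +0.8333; T[2,2] = 0.
  T[0,:] = [+0.0000  -0.4444  -0.2222]
  T[1,:] = [+0.1429  +0.0000  +0.5714]
  T[2,:] = [+0.8333  +0.8333  +0.0000]
|eigenvalues of T|: 0.7409, 0.5669, 0.5669.
ρ = 0.7409; 0.7409 < 1, so it converges for any x₀.

yes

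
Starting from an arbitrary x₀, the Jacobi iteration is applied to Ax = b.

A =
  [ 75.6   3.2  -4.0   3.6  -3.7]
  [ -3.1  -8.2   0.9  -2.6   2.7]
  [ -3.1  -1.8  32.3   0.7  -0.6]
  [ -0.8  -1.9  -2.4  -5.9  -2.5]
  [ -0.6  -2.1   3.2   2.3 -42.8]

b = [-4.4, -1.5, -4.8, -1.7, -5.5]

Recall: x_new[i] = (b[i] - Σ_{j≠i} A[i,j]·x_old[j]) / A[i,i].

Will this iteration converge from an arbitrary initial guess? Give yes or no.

Let D = diag(75.6, -8.2, 32.3, -5.9, -42.8); L, U the strict triangles.
Jacobi: T = -D⁻¹(L+U), T[1,0] = -(-3.1)/(-8.2) = -0.3780; T[1,1] = 0.
  T[0,:] = [+0.0000, -0.0423, +0.0529, -0.0476, +0.0489]
  T[1,:] = [-0.3780, +0.0000, +0.1098, -0.3171, +0.3293]
  T[2,:] = [+0.0960, +0.0557, +0.0000, -0.0217, +0.0186]
  T[3,:] = [-0.1356, -0.3220, -0.4068, +0.0000, -0.4237]
  T[4,:] = [-0.0140, -0.0491, +0.0748, +0.0537, +0.0000]
|λ(T)| sorted: 0.3633, 0.2682, 0.1056, 0.0355, 0.0355.
spectral radius ρ = 0.3633; 0.3633 < 1: convergent.

yes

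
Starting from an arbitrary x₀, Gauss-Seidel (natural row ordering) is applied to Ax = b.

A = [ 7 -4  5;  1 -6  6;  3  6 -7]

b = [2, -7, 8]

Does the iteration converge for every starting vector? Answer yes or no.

Write A = D+L+U with D = diag(7, -6, -7).
Gauss-Seidel: T = -(D+L)⁻¹U, row 0 first, T[0,1] = -(-4)/(7) = +0.5714; later rows by forward substitution.
  T[0,:] = [+0.0000  +0.5714  -0.7143]
  T[1,:] = [+0.0000  +0.0952  +0.8810]
  T[2,:] = [+0.0000  +0.3265  +0.4490]
moduli |λ_i(T)| = 0.8369, 0.2926, 0.0000.
ρ(T) = max|λ| = 0.8369; 0.8369 < 1: convergent.

yes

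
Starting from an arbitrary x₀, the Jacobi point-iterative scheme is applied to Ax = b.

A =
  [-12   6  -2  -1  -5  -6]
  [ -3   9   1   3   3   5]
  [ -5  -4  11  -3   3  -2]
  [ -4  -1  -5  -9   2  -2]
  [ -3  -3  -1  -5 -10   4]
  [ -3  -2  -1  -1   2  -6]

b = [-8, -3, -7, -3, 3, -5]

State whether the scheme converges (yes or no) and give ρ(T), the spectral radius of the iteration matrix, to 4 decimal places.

no, ρ = 1.1546

Let D = diag(-12, 9, 11, -9, -10, -6); L, U the strict triangles.
T_J = -D⁻¹(L+U): T[1,3] = -(3)/(9) = -0.3333; T[1,1] = 0.
  T[0,:] = [+0.0000, +0.5000, -0.1667, -0.0833, -0.4167, -0.5000]
  T[1,:] = [+0.3333, +0.0000, -0.1111, -0.3333, -0.3333, -0.5556]
  T[2,:] = [+0.4545, +0.3636, +0.0000, +0.2727, -0.2727, +0.1818]
  T[3,:] = [-0.4444, -0.1111, -0.5556, +0.0000, +0.2222, -0.2222]
  T[4,:] = [-0.3000, -0.3000, -0.1000, -0.5000, +0.0000, +0.4000]
  T[5,:] = [-0.5000, -0.3333, -0.1667, -0.1667, +0.3333, +0.0000]
|roots of det(T-λI)|: 1.1546, 0.5156, 0.5156, 0.3196, 0.2333, 0.0453.
spectral radius ρ = 1.1546; 1.1546 > 1: divergent.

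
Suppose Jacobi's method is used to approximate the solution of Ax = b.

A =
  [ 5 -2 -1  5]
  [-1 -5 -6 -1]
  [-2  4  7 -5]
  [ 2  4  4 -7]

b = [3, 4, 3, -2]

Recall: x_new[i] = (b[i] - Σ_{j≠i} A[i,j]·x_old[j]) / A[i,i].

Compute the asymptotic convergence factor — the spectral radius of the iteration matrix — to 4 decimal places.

1.1595

A = D + L + U where D = diag(5, -5, 7, -7).
T_J = -D⁻¹(L+U): T[3,0] = -(2)/(-7) = +0.2857; T[3,3] = 0.
  T[0,:] = [+0.0000 +0.4000 +0.2000 -1.0000]
  T[1,:] = [-0.2000 +0.0000 -1.2000 -0.2000]
  T[2,:] = [+0.2857 -0.5714 +0.0000 +0.7143]
  T[3,:] = [+0.2857 +0.5714 +0.5714 +0.0000]
|λ(T)| sorted: 1.1595, 0.6226, 0.5824, 0.5824.
ρ(T) = max|λ| = 1.1595; 1.1595 > 1: divergent.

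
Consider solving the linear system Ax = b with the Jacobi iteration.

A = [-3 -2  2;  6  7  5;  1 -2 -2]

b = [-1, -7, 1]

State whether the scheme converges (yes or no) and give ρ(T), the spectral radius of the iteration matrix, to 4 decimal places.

no, ρ = 1.4727

Let D = diag(-3, 7, -2); L, U the strict triangles.
T_J = -D⁻¹(L+U): T[0,2] = -(2)/(-3) = +0.6667; T[0,0] = 0.
  T[0,:] = [+0.0000 -0.6667 +0.6667]
  T[1,:] = [-0.8571 +0.0000 -0.7143]
  T[2,:] = [+0.5000 -1.0000 +0.0000]
eigenvalue magnitudes: 1.4727, 0.7414, 0.7414.
spectral radius ρ = 1.4727; 1.4727 > 1: divergent.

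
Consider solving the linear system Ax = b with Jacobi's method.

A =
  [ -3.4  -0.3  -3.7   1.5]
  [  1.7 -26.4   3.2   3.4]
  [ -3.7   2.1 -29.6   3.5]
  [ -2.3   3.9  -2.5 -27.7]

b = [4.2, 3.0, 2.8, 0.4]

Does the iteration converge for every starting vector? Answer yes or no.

Split A = D + L + U, D = diag(-3.4, -26.4, -29.6, -27.7).
Jacobi T = -D⁻¹(L+U): T[2,0] = -(-3.7)/(-29.6) = -0.1250; T[2,2] = 0.
  T[0,:] = [+0.0000, -0.0882, -1.0882, +0.4412]
  T[1,:] = [+0.0644, +0.0000, +0.1212, +0.1288]
  T[2,:] = [-0.1250, +0.0709, +0.0000, +0.1182]
  T[3,:] = [-0.0830, +0.1408, -0.0903, +0.0000]
moduli |λ_i(T)| = 0.3630, 0.2868, 0.2868, 0.1239.
spectral radius ρ = 0.3630; 0.3630 < 1, so it converges for any x₀.

yes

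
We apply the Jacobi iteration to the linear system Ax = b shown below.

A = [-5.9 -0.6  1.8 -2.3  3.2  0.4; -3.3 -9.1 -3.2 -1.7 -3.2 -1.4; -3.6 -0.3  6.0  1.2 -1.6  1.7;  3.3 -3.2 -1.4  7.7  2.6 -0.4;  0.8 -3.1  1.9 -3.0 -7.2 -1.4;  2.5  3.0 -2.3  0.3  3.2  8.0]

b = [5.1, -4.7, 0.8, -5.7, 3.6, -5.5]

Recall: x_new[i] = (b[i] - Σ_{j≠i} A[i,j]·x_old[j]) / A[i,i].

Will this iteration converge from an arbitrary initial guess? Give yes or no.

Write A = D+L+U with D = diag(-5.9, -9.1, 6, 7.7, -7.2, 8).
Jacobi: T = -D⁻¹(L+U), T[4,0] = -(0.8)/(-7.2) = +0.1111; T[4,4] = 0.
  T[0,:] = [+0.0000 -0.1017 +0.3051 -0.3898 +0.5424 +0.0678]
  T[1,:] = [-0.3626 +0.0000 -0.3516 -0.1868 -0.3516 -0.1538]
  T[2,:] = [+0.6000 +0.0500 +0.0000 -0.2000 +0.2667 -0.2833]
  T[3,:] = [-0.4286 +0.4156 +0.1818 +0.0000 -0.3377 +0.0519]
  T[4,:] = [+0.1111 -0.4306 +0.2639 -0.4167 +0.0000 -0.1944]
  T[5,:] = [-0.3125 -0.3750 +0.2875 -0.0375 -0.4000 +0.0000]
eigenvalue magnitudes: 1.1244, 0.7057, 0.7057, 0.4213, 0.4213, 0.0297.
ρ = 1.1244; 1.1244 > 1, so it fails to converge.

no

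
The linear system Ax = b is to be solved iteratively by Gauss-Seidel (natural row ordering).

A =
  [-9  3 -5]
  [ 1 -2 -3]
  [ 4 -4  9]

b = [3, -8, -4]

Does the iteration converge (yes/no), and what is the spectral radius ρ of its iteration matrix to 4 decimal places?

yes, ρ = 0.6959

Write A = D+L+U with D = diag(-9, -2, 9).
Gauss-Seidel: T = -(D+L)⁻¹U, row 0 first, T[0,2] = -(-5)/(-9) = -0.5556; later rows by forward substitution.
  T[0,:] = [+0.0000, +0.3333, -0.5556]
  T[1,:] = [+0.0000, +0.1667, -1.7778]
  T[2,:] = [+0.0000, -0.0741, -0.5432]
eigenvalue magnitudes: 0.6959, 0.3193, 0.0000.
spectral radius ρ = 0.6959; 0.6959 < 1: convergent.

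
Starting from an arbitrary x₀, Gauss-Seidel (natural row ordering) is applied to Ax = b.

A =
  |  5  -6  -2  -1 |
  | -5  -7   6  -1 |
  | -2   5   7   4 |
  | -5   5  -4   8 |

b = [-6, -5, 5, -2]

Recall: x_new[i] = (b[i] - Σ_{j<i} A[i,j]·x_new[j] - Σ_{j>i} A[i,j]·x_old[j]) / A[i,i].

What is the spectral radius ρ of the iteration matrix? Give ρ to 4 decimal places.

Split A = D + L + U, D = diag(5, -7, 7, 8).
T_GS = -(D+L)⁻¹U: row 0 first, T[0,3] = -(-1)/(5) = +0.2000; later rows by forward substitution.
  T[0,:] = [+0.0000 +1.2000 +0.4000 +0.2000]
  T[1,:] = [+0.0000 -0.8571 +0.5714 -0.2857]
  T[2,:] = [+0.0000 +0.9551 -0.2939 -0.3102]
  T[3,:] = [+0.0000 +1.7633 -0.2541 +0.1485]
eigenvalue magnitudes: 1.2640, 0.5391, 0.5391, 0.0000.
ρ = 1.2640; 1.2640 > 1, so it fails to converge.

1.2640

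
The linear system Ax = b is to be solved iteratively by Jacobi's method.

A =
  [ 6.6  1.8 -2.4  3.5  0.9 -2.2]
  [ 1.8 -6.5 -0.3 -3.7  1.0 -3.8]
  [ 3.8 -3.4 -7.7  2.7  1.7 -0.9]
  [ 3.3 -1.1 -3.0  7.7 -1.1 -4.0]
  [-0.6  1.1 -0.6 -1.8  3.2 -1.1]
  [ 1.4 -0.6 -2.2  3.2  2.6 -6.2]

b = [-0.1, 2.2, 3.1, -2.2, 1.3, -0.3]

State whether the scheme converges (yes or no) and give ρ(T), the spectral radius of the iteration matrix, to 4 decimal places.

Write A = D+L+U with D = diag(6.6, -6.5, -7.7, 7.7, 3.2, -6.2).
T_J = -D⁻¹(L+U): T[4,5] = -(-1.1)/(3.2) = +0.3438; T[4,4] = 0.
  T[0,:] = [+0.0000, -0.2727, +0.3636, -0.5303, -0.1364, +0.3333]
  T[1,:] = [+0.2769, +0.0000, -0.0462, -0.5692, +0.1538, -0.5846]
  T[2,:] = [+0.4935, -0.4416, +0.0000, +0.3506, +0.2208, -0.1169]
  T[3,:] = [-0.4286, +0.1429, +0.3896, +0.0000, +0.1429, +0.5195]
  T[4,:] = [+0.1875, -0.3438, +0.1875, +0.5625, +0.0000, +0.3438]
  T[5,:] = [+0.2258, -0.0968, -0.3548, +0.5161, +0.4194, +0.0000]
eigenvalue magnitudes: 1.1246, 0.9414, 0.3763, 0.3763, 0.2530, 0.0687.
ρ(T) = max|λ| = 1.1246; 1.1246 > 1, so it fails to converge.

no, ρ = 1.1246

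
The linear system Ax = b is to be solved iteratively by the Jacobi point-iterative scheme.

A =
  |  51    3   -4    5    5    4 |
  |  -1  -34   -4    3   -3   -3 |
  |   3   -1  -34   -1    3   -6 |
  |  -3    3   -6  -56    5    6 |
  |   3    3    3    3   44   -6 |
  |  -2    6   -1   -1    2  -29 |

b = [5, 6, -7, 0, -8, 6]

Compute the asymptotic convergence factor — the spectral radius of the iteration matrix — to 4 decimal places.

Split A = D + L + U, D = diag(51, -34, -34, -56, 44, -29).
Jacobi: T = -D⁻¹(L+U), T[5,0] = -(-2)/(-29) = -0.0690; T[5,5] = 0.
  T[0,:] = [+0.0000  -0.0588  +0.0784  -0.0980  -0.0980  -0.0784]
  T[1,:] = [-0.0294  +0.0000  -0.1176  +0.0882  -0.0882  -0.0882]
  T[2,:] = [+0.0882  -0.0294  +0.0000  -0.0294  +0.0882  -0.1765]
  T[3,:] = [-0.0536  +0.0536  -0.1071  +0.0000  +0.0893  +0.1071]
  T[4,:] = [-0.0682  -0.0682  -0.0682  -0.0682  +0.0000  +0.1364]
  T[5,:] = [-0.0690  +0.2069  -0.0345  -0.0345  +0.0690  +0.0000]
moduli |λ_i(T)| = 0.2709, 0.1790, 0.1790, 0.1000, 0.1000, 0.0061.
ρ(T) = max|λ| = 0.2709; 0.2709 < 1: convergent.

0.2709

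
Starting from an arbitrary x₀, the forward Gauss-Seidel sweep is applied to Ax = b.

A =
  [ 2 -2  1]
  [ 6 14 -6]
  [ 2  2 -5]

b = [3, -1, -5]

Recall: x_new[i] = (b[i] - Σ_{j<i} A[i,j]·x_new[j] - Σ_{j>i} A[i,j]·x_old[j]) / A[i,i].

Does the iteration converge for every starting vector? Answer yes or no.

Let D = diag(2, 14, -5); L, U the strict triangles.
Gauss-Seidel: T = -(D+L)⁻¹U, row 0 first, T[0,2] = -(1)/(2) = -0.5000; later rows by forward substitution.
  T[0,:] = [+0.0000  +1.0000  -0.5000]
  T[1,:] = [+0.0000  -0.4286  +0.6429]
  T[2,:] = [+0.0000  +0.2286  +0.0571]
|eigenvalues of T|: 0.6395, 0.2681, 0.0000.
ρ(T) = max|λ| = 0.6395; 0.6395 < 1: convergent.

yes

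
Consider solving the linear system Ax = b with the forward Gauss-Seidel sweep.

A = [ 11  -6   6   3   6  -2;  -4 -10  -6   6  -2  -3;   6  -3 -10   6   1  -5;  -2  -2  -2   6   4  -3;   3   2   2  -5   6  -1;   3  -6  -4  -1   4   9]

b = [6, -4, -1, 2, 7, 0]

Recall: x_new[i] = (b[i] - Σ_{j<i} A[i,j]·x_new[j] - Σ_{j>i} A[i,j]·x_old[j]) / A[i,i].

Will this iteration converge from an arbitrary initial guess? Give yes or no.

Let D = diag(11, -10, -10, 6, 6, 9); L, U the strict triangles.
Gauss-Seidel: T = -(D+L)⁻¹U, row 0 first, T[0,4] = -(6)/(11) = -0.5455; later rows by forward substitution.
  T[0,:] = [+0.0000  +0.5455  -0.5455  -0.2727  -0.5455  +0.1818]
  T[1,:] = [+0.0000  -0.2182  -0.3818  +0.7091  +0.0182  -0.3727]
  T[2,:] = [+0.0000  +0.3927  -0.2127  +0.2236  -0.2327  -0.2791]
  T[3,:] = [+0.0000  +0.2400  -0.3800  +0.2200  -0.9200  +0.3433]
  T[4,:] = [+0.0000  -0.1309  +0.1542  +0.0088  -0.4224  +0.5791]
  T[5,:] = [+0.0000  -0.0679  -0.2780  +0.6836  +0.1760  -0.6524]
|λ(T)| sorted: 1.2770, 0.4062, 0.4062, 0.1858, 0.1858, 0.0000.
ρ = 1.2770; 1.2770 > 1 ⇒ diverges.

no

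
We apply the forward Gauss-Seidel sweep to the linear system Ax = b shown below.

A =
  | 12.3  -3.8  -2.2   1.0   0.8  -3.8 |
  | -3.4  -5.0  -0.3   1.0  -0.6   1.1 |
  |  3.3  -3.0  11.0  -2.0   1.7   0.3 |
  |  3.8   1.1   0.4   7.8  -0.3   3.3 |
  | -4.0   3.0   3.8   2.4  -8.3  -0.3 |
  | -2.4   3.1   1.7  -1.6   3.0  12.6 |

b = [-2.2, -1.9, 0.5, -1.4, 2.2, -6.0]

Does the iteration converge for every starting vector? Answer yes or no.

Split A = D + L + U, D = diag(12.3, -5, 11, 7.8, -8.3, 12.6).
GS T = -(D+L)⁻¹U: row 0 first, T[0,1] = -(-3.8)/(12.3) = +0.3089; later rows by forward substitution.
  T[0,:] = [+0.0000, +0.3089, +0.1789, -0.0813, -0.0650, +0.3089]
  T[1,:] = [+0.0000, -0.2101, -0.1816, +0.2553, -0.0758, +0.0099]
  T[2,:] = [+0.0000, -0.1500, -0.1032, +0.2758, -0.1557, -0.1173]
  T[3,:] = [+0.0000, -0.1132, -0.0562, -0.0105, +0.0888, -0.5690]
  T[4,:] = [+0.0000, -0.3262, -0.2154, +0.2547, -0.0416, -0.3997]
  T[5,:] = [+0.0000, +0.1941, +0.1368, -0.1775, +0.0485, +0.0951]
moduli |λ_i(T)| = 0.5445, 0.1409, 0.1030, 0.0337, 0.0034, 0.0000.
ρ(T) = max|λ| = 0.5445; 0.5445 < 1, so it converges for any x₀.

yes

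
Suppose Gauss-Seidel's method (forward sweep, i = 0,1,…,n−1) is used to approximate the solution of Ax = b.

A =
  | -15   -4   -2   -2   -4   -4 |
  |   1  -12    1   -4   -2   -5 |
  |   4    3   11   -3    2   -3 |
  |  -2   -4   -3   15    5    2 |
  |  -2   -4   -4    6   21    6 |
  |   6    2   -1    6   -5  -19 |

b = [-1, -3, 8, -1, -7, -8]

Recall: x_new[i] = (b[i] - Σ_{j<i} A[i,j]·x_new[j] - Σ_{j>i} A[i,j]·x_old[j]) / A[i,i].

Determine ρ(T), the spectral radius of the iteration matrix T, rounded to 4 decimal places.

0.5016

Diagonal D = diag(-15, -12, 11, 15, 21, -19); L, U strict lower/upper.
Gauss-Seidel: T = -(D+L)⁻¹U, row 0 first, T[0,1] = -(-4)/(-15) = -0.2667; later rows by forward substitution.
  T[0,:] = [+0.0000  -0.2667  -0.1333  -0.1333  -0.2667  -0.2667]
  T[1,:] = [+0.0000  -0.0222  +0.0722  -0.3444  -0.1889  -0.4389]
  T[2,:] = [+0.0000  +0.1030  +0.0288  +0.4152  -0.0333  +0.4894]
  T[3,:] = [+0.0000  -0.0209  +0.0072  -0.0266  -0.4259  -0.1880]
  T[4,:] = [+0.0000  -0.0040  +0.0045  +0.0084  +0.0540  -0.2478]
  T[5,:] = [+0.0000  -0.0975  -0.0349  -0.1108  -0.2510  -0.1503]
|eigenvalues of T|: 0.5016, 0.2064, 0.2064, 0.0924, 0.0924, 0.0000.
spectral radius ρ = 0.5016; 0.5016 < 1: convergent.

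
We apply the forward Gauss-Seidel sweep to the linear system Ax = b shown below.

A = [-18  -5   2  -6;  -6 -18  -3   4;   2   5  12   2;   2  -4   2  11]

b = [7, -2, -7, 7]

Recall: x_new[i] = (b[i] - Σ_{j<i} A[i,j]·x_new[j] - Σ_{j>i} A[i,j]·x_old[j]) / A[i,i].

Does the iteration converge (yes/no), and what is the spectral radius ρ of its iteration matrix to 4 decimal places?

A = D + L + U where D = diag(-18, -18, 12, 11).
GS T = -(D+L)⁻¹U: row 0 first, T[0,2] = -(2)/(-18) = +0.1111; later rows by forward substitution.
  T[0,:] = [+0.0000  -0.2778  +0.1111  -0.3333]
  T[1,:] = [+0.0000  +0.0926  -0.2037  +0.3333]
  T[2,:] = [+0.0000  +0.0077  +0.0664  -0.2500]
  T[3,:] = [+0.0000  +0.0828  -0.1063  +0.2273]
moduli |λ_i(T)| = 0.4189, 0.0579, 0.0579, 0.0000.
ρ = 0.4189; 0.4189 < 1: convergent.

yes, ρ = 0.4189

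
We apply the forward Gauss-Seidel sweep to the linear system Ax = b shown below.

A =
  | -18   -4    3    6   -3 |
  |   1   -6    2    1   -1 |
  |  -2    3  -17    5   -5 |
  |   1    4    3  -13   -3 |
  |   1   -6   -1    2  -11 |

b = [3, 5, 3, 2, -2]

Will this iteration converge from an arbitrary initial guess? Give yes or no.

Split A = D + L + U, D = diag(-18, -6, -17, -13, -11).
GS T = -(D+L)⁻¹U: row 0 first, T[0,3] = -(6)/(-18) = +0.3333; later rows by forward substitution.
  T[0,:] = [+0.0000  -0.2222  +0.1667  +0.3333  -0.1667]
  T[1,:] = [+0.0000  -0.0370  +0.3611  +0.2222  -0.1944]
  T[2,:] = [+0.0000  +0.0196  +0.0441  +0.2941  -0.3088]
  T[3,:] = [+0.0000  -0.0240  +0.1341  +0.1619  -0.3747]
  T[4,:] = [+0.0000  -0.0061  -0.1614  -0.0882  +0.0509]
moduli |λ_i(T)| = 0.5043, 0.1489, 0.0780, 0.0780, 0.0000.
ρ = 0.5043; 0.5043 < 1: convergent.

yes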